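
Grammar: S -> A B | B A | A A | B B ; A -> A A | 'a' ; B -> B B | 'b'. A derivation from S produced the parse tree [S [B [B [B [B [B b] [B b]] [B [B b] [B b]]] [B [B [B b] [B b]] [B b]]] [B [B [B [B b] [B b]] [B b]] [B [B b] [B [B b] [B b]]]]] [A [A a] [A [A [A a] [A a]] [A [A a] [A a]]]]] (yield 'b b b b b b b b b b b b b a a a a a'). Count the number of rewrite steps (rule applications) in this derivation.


Every bracketed nonterminal node [X ...] in the tree is produced by exactly one rule application.
Reading the tree off as a leftmost derivation:
  Step 1: S  =>  B A   (applied S -> B A)
  Step 2: B A  =>  B B A   (applied B -> B B)
  Step 3: B B A  =>  B B B A   (applied B -> B B)
  Step 4: B B B A  =>  B B B B A   (applied B -> B B)
  Step 5: B B B B A  =>  B B B B B A   (applied B -> B B)
  Step 6: B B B B B A  =>  b B B B B A   (applied B -> b)
  Step 7: b B B B B A  =>  b b B B B A   (applied B -> b)
  Step 8: b b B B B A  =>  b b B B B B A   (applied B -> B B)
  Step 9: b b B B B B A  =>  b b b B B B A   (applied B -> b)
  Step 10: b b b B B B A  =>  b b b b B B A   (applied B -> b)
  Step 11: b b b b B B A  =>  b b b b B B B A   (applied B -> B B)
  Step 12: b b b b B B B A  =>  b b b b B B B B A   (applied B -> B B)
  Step 13: b b b b B B B B A  =>  b b b b b B B B A   (applied B -> b)
  Step 14: b b b b b B B B A  =>  b b b b b b B B A   (applied B -> b)
  Step 15: b b b b b b B B A  =>  b b b b b b b B A   (applied B -> b)
  Step 16: b b b b b b b B A  =>  b b b b b b b B B A   (applied B -> B B)
  Step 17: b b b b b b b B B A  =>  b b b b b b b B B B A   (applied B -> B B)
  Step 18: b b b b b b b B B B A  =>  b b b b b b b B B B B A   (applied B -> B B)
  Step 19: b b b b b b b B B B B A  =>  b b b b b b b b B B B A   (applied B -> b)
  Step 20: b b b b b b b b B B B A  =>  b b b b b b b b b B B A   (applied B -> b)
  Step 21: b b b b b b b b b B B A  =>  b b b b b b b b b b B A   (applied B -> b)
  Step 22: b b b b b b b b b b B A  =>  b b b b b b b b b b B B A   (applied B -> B B)
  Step 23: b b b b b b b b b b B B A  =>  b b b b b b b b b b b B A   (applied B -> b)
  Step 24: b b b b b b b b b b b B A  =>  b b b b b b b b b b b B B A   (applied B -> B B)
  Step 25: b b b b b b b b b b b B B A  =>  b b b b b b b b b b b b B A   (applied B -> b)
  Step 26: b b b b b b b b b b b b B A  =>  b b b b b b b b b b b b b A   (applied B -> b)
  Step 27: b b b b b b b b b b b b b A  =>  b b b b b b b b b b b b b A A   (applied A -> A A)
  Step 28: b b b b b b b b b b b b b A A  =>  b b b b b b b b b b b b b a A   (applied A -> a)
  Step 29: b b b b b b b b b b b b b a A  =>  b b b b b b b b b b b b b a A A   (applied A -> A A)
  Step 30: b b b b b b b b b b b b b a A A  =>  b b b b b b b b b b b b b a A A A   (applied A -> A A)
  Step 31: b b b b b b b b b b b b b a A A A  =>  b b b b b b b b b b b b b a a A A   (applied A -> a)
  Step 32: b b b b b b b b b b b b b a a A A  =>  b b b b b b b b b b b b b a a a A   (applied A -> a)
  Step 33: b b b b b b b b b b b b b a a a A  =>  b b b b b b b b b b b b b a a a A A   (applied A -> A A)
  Step 34: b b b b b b b b b b b b b a a a A A  =>  b b b b b b b b b b b b b a a a a A   (applied A -> a)
  Step 35: b b b b b b b b b b b b b a a a a A  =>  b b b b b b b b b b b b b a a a a a   (applied A -> a)
Final yield: b b b b b b b b b b b b b a a a a a
Total rewrite steps: 35

35


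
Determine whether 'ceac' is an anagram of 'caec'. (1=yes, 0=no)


Sort characters of 'ceac': 'acce'
Sort characters of 'caec': 'acce'
Sorted forms match -> they ARE anagrams
Result: 1

1


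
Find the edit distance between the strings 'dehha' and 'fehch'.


Building DP table for s1='dehha' (len 5) and s2='fehch' (len 5):
       f  e  h  c  h
    0  1  2  3  4  5
  d 1  1  2  3  4  5
  e 2  2  1  2  3  4
  h 3  3  2  1  2  3
  h 4  4  3  2  2  2
  a 5  5  4  3  3  3
Edit distance = dp[5][5] = 3

3


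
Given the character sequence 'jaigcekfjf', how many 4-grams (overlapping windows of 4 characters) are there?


String 'jaigcekfjf' has length L = 10.
Number of overlapping n-grams = L - n + 1
Substituting: 10 - 4 + 1 = 7

7


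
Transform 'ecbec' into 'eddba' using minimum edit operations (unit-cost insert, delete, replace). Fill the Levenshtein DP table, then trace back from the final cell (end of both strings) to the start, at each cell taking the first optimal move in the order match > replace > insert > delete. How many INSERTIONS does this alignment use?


Edit distance = 4. Backtracking from cell (5, 5) with preference match > replace > insert > delete,
then listing the resulting alignment 'ecbec' -> 'eddba' left to right:
  Step 1: keep 'e'
  Step 2: replace c->d
  Step 3: replace b->d
  Step 4: replace e->b
  Step 5: replace c->a
Total insertions: 0

0


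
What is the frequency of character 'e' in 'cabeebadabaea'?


Scanning 'cabeebadabaea' for 'e':
  Position 3: 'e' -> MATCH (count: 1)
  Position 4: 'e' -> MATCH (count: 2)
  Position 11: 'e' -> MATCH (count: 3)
Total occurrences of 'e': 3

3


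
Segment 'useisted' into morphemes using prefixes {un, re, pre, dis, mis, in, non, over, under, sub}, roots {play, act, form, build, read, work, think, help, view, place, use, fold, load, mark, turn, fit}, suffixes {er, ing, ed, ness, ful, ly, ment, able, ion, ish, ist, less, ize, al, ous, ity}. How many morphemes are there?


Segmenting 'useisted' against the inventory:
  'use' -> root (morpheme 1)
  'ist' -> suffix (morpheme 2)
  'ed' -> suffix (morpheme 3)
Total morphemes: 3

3


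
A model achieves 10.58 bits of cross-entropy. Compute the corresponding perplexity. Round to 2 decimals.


Perplexity formula: PP = 2^H
H = 10.58
PP = 2^10.58
Decompose: 2^10.58 = 2^10 * 2^0.58
2^10 = 1024, 2^0.58 ~ 1.4948492
PP ~ 1024 * 1.4948492 = 1530.7255808
Rounded to 2 decimals: 1530.73

1530.73


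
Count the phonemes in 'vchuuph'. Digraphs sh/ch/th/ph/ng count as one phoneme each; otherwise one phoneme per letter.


Parsing 'vchuuph' greedily, digraphs first:
  'v' -> consonant phoneme (phonemes so far: 1)
  'ch' -> digraph (1 consonant phoneme) (phonemes so far: 2)
  'u' -> vowel phoneme (phonemes so far: 3)
  'u' -> vowel phoneme (phonemes so far: 4)
  'ph' -> digraph (1 consonant phoneme) (phonemes so far: 5)
Total phonemes: 5

5


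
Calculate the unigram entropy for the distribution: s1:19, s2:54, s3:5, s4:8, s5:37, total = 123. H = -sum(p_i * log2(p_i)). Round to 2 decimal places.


Computing entropy H = -sum(p_i * log2(p_i)):
  s1: p = 19/123 = 0.1545, -p*log2(p) = 0.4162
  s2: p = 54/123 = 0.4390, -p*log2(p) = 0.5214
  s3: p = 5/123 = 0.0407, -p*log2(p) = 0.1878
  s4: p = 8/123 = 0.0650, -p*log2(p) = 0.2564
  s5: p = 37/123 = 0.3008, -p*log2(p) = 0.5213
H = sum of terms = 1.9031
Rounded to 2 decimals: 1.90

1.90


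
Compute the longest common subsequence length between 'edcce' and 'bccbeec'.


DP table for LCS of 'edcce' and 'bccbeec':
       b  c  c  b  e  e  c
    0  0  0  0  0  0  0  0
  e 0  0  0  0  0  1  1  1
  d 0  0  0  0  0  1  1  1
  c 0  0  1  1  1  1  1  2
  c 0  0  1  2  2  2  2  2
  e 0  0  1  2  2  3  3  3
LCS: 'cce'
LCS length = 3

3


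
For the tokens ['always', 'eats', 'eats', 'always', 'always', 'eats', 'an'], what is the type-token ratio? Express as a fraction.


Tokens: 7
Unique types: ('always', 'an', 'eats') = 3
TTR = 3/7
Already in lowest terms.

3/7


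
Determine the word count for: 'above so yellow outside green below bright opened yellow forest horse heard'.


Counting words by splitting on spaces:
  Word 1: 'above'
  Word 2: 'so'
  Word 3: 'yellow'
  Word 4: 'outside'
  Word 5: 'green'
  Word 6: 'below'
  Word 7: 'bright'
  Word 8: 'opened'
  Word 9: 'yellow'
  Word 10: 'forest'
  Word 11: 'horse'
  Word 12: 'heard'
Total words: 12

12


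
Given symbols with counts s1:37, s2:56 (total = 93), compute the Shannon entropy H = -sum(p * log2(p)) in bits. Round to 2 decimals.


Computing entropy H = -sum(p_i * log2(p_i)):
  s1: p = 37/93 = 0.3978, -p*log2(p) = 0.5290
  s2: p = 56/93 = 0.6022, -p*log2(p) = 0.4407
H = sum of terms = 0.9697
Rounded to 2 decimals: 0.97

0.97


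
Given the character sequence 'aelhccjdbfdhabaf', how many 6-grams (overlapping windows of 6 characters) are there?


String 'aelhccjdbfdhabaf' has length L = 16.
Number of overlapping n-grams = L - n + 1
Substituting: 16 - 6 + 1 = 11

11


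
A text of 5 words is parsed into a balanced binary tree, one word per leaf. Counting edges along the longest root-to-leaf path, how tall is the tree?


In a balanced binary tree with n leaves the deepest leaf is ceil(log2(n)) edges below the root.
log2(5) = 2.3219
ceil(2.3219) = 3
height (edges) = 3

3


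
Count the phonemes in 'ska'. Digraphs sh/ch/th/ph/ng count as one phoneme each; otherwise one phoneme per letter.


Parsing 'ska' greedily, digraphs first:
  's' -> consonant phoneme (phonemes so far: 1)
  'k' -> consonant phoneme (phonemes so far: 2)
  'a' -> vowel phoneme (phonemes so far: 3)
Total phonemes: 3

3


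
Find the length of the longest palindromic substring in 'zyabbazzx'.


Scanning 'zyabbazzx' for palindromic substrings.
Substring at positions 2-5: 'abba'.
Check: reverse('abba') = 'abba' -> palindrome confirmed.
Neighbouring characters ('y' / 'z') break symmetry, so it cannot extend further.
No longer palindromic substring exists; longest length = 4

4


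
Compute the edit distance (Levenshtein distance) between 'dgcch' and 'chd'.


Building DP table for s1='dgcch' (len 5) and s2='chd' (len 3):
       c  h  d
    0  1  2  3
  d 1  1  2  2
  g 2  2  2  3
  c 3  2  3  3
  c 4  3  3  4
  h 5  4  3  4
Edit distance = dp[5][3] = 4

4


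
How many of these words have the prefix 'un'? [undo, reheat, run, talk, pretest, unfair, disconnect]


Checking each word for prefix 'un':
  'undo' -> YES, starts with 'un' (count: 1)
  'reheat' -> no (count: 1)
  'run' -> no (count: 1)
  'talk' -> no (count: 1)
  'pretest' -> no (count: 1)
  'unfair' -> YES, starts with 'un' (count: 2)
  'disconnect' -> no (count: 2)
Total with prefix 'un': 2

2


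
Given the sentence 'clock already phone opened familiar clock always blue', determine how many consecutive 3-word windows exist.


Word trigrams from [8] words:
  Trigram 1: (clock already phone)
  Trigram 2: (already phone opened)
  Trigram 3: (phone opened familiar)
  Trigram 4: (opened familiar clock)
  Trigram 5: (familiar clock always)
  Trigram 6: (clock always blue)
Total word trigrams: 8 - 2 = 6

6


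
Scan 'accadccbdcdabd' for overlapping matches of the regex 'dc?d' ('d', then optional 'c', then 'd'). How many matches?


Pattern: dc?d means 'd', then optional 'c', then 'd'.
Scanning 'accadccbdcdabd' position-by-position:
  Pos 0: window 'acc' -> no
  Pos 1: window 'cca' -> no
  Pos 2: window 'cad' -> no
  Pos 3: window 'adc' -> no
  Pos 4: window 'dcc' -> no
  Pos 5: window 'ccb' -> no
  Pos 6: window 'cbd' -> no
  Pos 7: window 'bdc' -> no
  Pos 8: window 'dcd' -> MATCH
  Pos 9: window 'cda' -> no
  Pos 10: window 'dab' -> no
  Pos 11: window 'abd' -> no
  Pos 12: window 'bd' -> no
  Pos 13: window 'd' -> no
Total matches: 1

1


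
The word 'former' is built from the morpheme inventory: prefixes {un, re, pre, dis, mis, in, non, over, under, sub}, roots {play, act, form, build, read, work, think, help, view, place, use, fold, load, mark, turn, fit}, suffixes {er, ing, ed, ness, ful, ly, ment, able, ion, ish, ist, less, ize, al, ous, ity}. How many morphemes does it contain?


Segmenting 'former' against the inventory:
  'form' -> root (morpheme 1)
  'er' -> suffix (morpheme 2)
Total morphemes: 2

2


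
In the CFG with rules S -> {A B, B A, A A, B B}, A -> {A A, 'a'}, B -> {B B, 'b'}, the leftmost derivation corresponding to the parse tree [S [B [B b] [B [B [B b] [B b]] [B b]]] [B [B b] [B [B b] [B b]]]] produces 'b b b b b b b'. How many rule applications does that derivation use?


Every bracketed nonterminal node [X ...] in the tree is produced by exactly one rule application.
Reading the tree off as a leftmost derivation:
  Step 1: S  =>  B B   (applied S -> B B)
  Step 2: B B  =>  B B B   (applied B -> B B)
  Step 3: B B B  =>  b B B   (applied B -> b)
  Step 4: b B B  =>  b B B B   (applied B -> B B)
  Step 5: b B B B  =>  b B B B B   (applied B -> B B)
  Step 6: b B B B B  =>  b b B B B   (applied B -> b)
  Step 7: b b B B B  =>  b b b B B   (applied B -> b)
  Step 8: b b b B B  =>  b b b b B   (applied B -> b)
  Step 9: b b b b B  =>  b b b b B B   (applied B -> B B)
  Step 10: b b b b B B  =>  b b b b b B   (applied B -> b)
  Step 11: b b b b b B  =>  b b b b b B B   (applied B -> B B)
  Step 12: b b b b b B B  =>  b b b b b b B   (applied B -> b)
  Step 13: b b b b b b B  =>  b b b b b b b   (applied B -> b)
Final yield: b b b b b b b
Total rewrite steps: 13

13


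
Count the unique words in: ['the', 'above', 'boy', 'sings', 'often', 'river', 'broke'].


Listing all tokens and tracking unique types:
  Token 1: 'the' -> NEW (unique so far: 1)
  Token 2: 'above' -> NEW (unique so far: 2)
  Token 3: 'boy' -> NEW (unique so far: 3)
  Token 4: 'sings' -> NEW (unique so far: 4)
  Token 5: 'often' -> NEW (unique so far: 5)
  Token 6: 'river' -> NEW (unique so far: 6)
  Token 7: 'broke' -> NEW (unique so far: 7)
Unique types: ('above', 'boy', 'broke', 'often', 'river', 'sings', 'the')
Vocabulary size: 7

7


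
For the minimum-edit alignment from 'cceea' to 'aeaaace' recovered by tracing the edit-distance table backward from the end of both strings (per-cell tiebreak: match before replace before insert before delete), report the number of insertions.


Edit distance = 6. Backtracking from cell (5, 7) with preference match > replace > insert > delete,
then listing the resulting alignment 'cceea' -> 'aeaaace' left to right:
  Step 1: replace c->a
  Step 2: replace c->e
  Step 3: replace e->a
  Step 4: replace e->a
  Step 5: keep 'a'
  Step 6: insert 'c' [insertion #1]
  Step 7: insert 'e' [insertion #2]
Total insertions: 2

2


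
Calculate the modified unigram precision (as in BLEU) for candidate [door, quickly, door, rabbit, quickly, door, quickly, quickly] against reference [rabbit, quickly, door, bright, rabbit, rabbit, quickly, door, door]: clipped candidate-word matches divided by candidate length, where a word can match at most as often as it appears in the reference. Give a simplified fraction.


Reference word counts: {'bright': 1, 'door': 3, 'quickly': 2, 'rabbit': 3}
Checking each candidate word (with clipping):
  'door' -> in reference (ref count 3, used 1/3) -> match (matches: 1)
  'quickly' -> in reference (ref count 2, used 1/2) -> match (matches: 2)
  'door' -> in reference (ref count 3, used 2/3) -> match (matches: 3)
  'rabbit' -> in reference (ref count 3, used 1/3) -> match (matches: 4)
  'quickly' -> in reference (ref count 2, used 2/2) -> match (matches: 5)
  'door' -> in reference (ref count 3, used 3/3) -> match (matches: 6)
  'quickly' -> ref count 2 already used up (2/2) -> clipped, no match (matches: 6)
  'quickly' -> ref count 2 already used up (2/2) -> clipped, no match (matches: 6)
Clipped matches: 6, Candidate length: 8
Precision = 6/8 = 3/4

3/4


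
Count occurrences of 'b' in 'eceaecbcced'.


Scanning 'eceaecbcced' for 'b':
  Position 6: 'b' -> MATCH (count: 1)
Total occurrences of 'b': 1

1


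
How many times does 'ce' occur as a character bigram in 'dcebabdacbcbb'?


Scanning 'dcebabdacbcbb' for bigram 'ce':
  Position 0: 'dc' -> no
  Position 1: 'ce' -> MATCH
  Position 2: 'eb' -> no
  Position 3: 'ba' -> no
  Position 4: 'ab' -> no
  Position 5: 'bd' -> no
  Position 6: 'da' -> no
  Position 7: 'ac' -> no
  Position 8: 'cb' -> no
  Position 9: 'bc' -> no
  Position 10: 'cb' -> no
  Position 11: 'bb' -> no
Total matches: 1

1


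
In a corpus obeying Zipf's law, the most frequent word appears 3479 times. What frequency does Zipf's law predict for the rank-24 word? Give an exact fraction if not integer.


Zipf's law: freq(rank) = f1 / rank
f1 = 3479, rank = 24
freq = 3479 / 24
GCD(3479, 24) = 1
Simplified: 3479/24

3479/24


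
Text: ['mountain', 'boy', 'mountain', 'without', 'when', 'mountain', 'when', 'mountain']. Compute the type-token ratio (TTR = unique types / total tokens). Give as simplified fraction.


Tokens: 8
Unique types: ('boy', 'mountain', 'when', 'without') = 4
TTR = 4/8
Simplify: divide both by 4 -> 1/2
TTR = 1/2

1/2


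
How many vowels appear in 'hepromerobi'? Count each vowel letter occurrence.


Scanning each character of 'hepromerobi':
  Position 1: 'h' -> consonant (running count: 0)
  Position 2: 'e' -> vowel (running count: 1)
  Position 3: 'p' -> consonant (running count: 1)
  Position 4: 'r' -> consonant (running count: 1)
  Position 5: 'o' -> vowel (running count: 2)
  Position 6: 'm' -> consonant (running count: 2)
  Position 7: 'e' -> vowel (running count: 3)
  Position 8: 'r' -> consonant (running count: 3)
  Position 9: 'o' -> vowel (running count: 4)
  Position 10: 'b' -> consonant (running count: 4)
  Position 11: 'i' -> vowel (running count: 5)
Total vowels: 5

5


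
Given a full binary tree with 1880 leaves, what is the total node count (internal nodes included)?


Leaf nodes (terminals): 1880
Internal nodes = n - 1 = 1880 - 1 = 1879
Total = leaves + internal = 1880 + 1879 = 3759

3759


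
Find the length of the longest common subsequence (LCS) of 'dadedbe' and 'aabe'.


DP table for LCS of 'dadedbe' and 'aabe':
       a  a  b  e
    0  0  0  0  0
  d 0  0  0  0  0
  a 0  1  1  1  1
  d 0  1  1  1  1
  e 0  1  1  1  2
  d 0  1  1  1  2
  b 0  1  1  2  2
  e 0  1  1  2  3
LCS: 'abe'
LCS length = 3

3


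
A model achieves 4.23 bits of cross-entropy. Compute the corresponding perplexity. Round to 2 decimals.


Perplexity formula: PP = 2^H
H = 4.23
PP = 2^4.23
Decompose: 2^4.23 = 2^4 * 2^0.23
2^4 = 16, 2^0.23 ~ 1.1728349
PP ~ 16 * 1.1728349 = 18.7653584
Rounded to 2 decimals: 18.77

18.77


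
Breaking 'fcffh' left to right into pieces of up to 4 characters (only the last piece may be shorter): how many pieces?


'fcffh' has 5 characters.
Chunking with max size 4:
  Chunk 1: 'fcff' (positions 0-3)
  Chunk 2: 'h' (positions 4-4)
Total chunks: ceil(5 / 4) = 2

2


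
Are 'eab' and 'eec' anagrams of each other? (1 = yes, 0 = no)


Sort characters of 'eab': 'abe'
Sort characters of 'eec': 'cee'
Sorted forms differ -> they are NOT anagrams
Result: 0

0


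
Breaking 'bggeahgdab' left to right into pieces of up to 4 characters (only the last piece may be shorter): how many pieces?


'bggeahgdab' has 10 characters.
Chunking with max size 4:
  Chunk 1: 'bgge' (positions 0-3)
  Chunk 2: 'ahgd' (positions 4-7)
  Chunk 3: 'ab' (positions 8-9)
Total chunks: ceil(10 / 4) = 3

3


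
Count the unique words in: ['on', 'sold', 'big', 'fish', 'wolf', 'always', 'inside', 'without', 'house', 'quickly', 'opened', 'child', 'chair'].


Listing all tokens and tracking unique types:
  Token 1: 'on' -> NEW (unique so far: 1)
  Token 2: 'sold' -> NEW (unique so far: 2)
  Token 3: 'big' -> NEW (unique so far: 3)
  Token 4: 'fish' -> NEW (unique so far: 4)
  Token 5: 'wolf' -> NEW (unique so far: 5)
  Token 6: 'always' -> NEW (unique so far: 6)
  Token 7: 'inside' -> NEW (unique so far: 7)
  Token 8: 'without' -> NEW (unique so far: 8)
  Token 9: 'house' -> NEW (unique so far: 9)
  Token 10: 'quickly' -> NEW (unique so far: 10)
  Token 11: 'opened' -> NEW (unique so far: 11)
  Token 12: 'child' -> NEW (unique so far: 12)
  Token 13: 'chair' -> NEW (unique so far: 13)
Unique types: ('always', 'big', 'chair', 'child', 'fish', 'house', 'inside', 'on', 'opened', 'quickly', 'sold', 'without', 'wolf')
Vocabulary size: 13

13


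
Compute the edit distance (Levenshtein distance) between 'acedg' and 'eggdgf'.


Building DP table for s1='acedg' (len 5) and s2='eggdgf' (len 6):
       e  g  g  d  g  f
    0  1  2  3  4  5  6
  a 1  1  2  3  4  5  6
  c 2  2  2  3  4  5  6
  e 3  2  3  3  4  5  6
  d 4  3  3  4  3  4  5
  g 5  4  3  3  4  3  4
Edit distance = dp[5][6] = 4

4


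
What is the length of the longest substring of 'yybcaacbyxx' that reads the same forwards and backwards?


Scanning 'yybcaacbyxx' for palindromic substrings.
Substring at positions 1-8: 'ybcaacby'.
Check: reverse('ybcaacby') = 'ybcaacby' -> palindrome confirmed.
Neighbouring characters ('y' / 'x') break symmetry, so it cannot extend further.
No longer palindromic substring exists; longest length = 8

8


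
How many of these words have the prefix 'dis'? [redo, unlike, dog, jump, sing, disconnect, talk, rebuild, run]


Checking each word for prefix 'dis':
  'redo' -> no (count: 0)
  'unlike' -> no (count: 0)
  'dog' -> no (count: 0)
  'jump' -> no (count: 0)
  'sing' -> no (count: 0)
  'disconnect' -> YES, starts with 'dis' (count: 1)
  'talk' -> no (count: 1)
  'rebuild' -> no (count: 1)
  'run' -> no (count: 1)
Total with prefix 'dis': 1

1


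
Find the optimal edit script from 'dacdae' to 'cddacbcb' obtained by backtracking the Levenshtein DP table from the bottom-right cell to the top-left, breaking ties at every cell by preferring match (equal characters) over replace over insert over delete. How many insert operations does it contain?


Edit distance = 5. Backtracking from cell (6, 8) with preference match > replace > insert > delete,
then listing the resulting alignment 'dacdae' -> 'cddacbcb' left to right:
  Step 1: insert 'c' [insertion #1]
  Step 2: insert 'd' [insertion #2]
  Step 3: keep 'd'
  Step 4: keep 'a'
  Step 5: keep 'c'
  Step 6: replace d->b
  Step 7: replace a->c
  Step 8: replace e->b
Total insertions: 2

2


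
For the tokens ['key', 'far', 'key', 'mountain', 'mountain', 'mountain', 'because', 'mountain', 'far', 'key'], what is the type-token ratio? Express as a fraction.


Tokens: 10
Unique types: ('because', 'far', 'key', 'mountain') = 4
TTR = 4/10
Simplify: divide both by 2 -> 2/5
TTR = 2/5

2/5


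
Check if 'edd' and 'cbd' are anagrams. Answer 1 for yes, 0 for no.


Sort characters of 'edd': 'dde'
Sort characters of 'cbd': 'bcd'
Sorted forms differ -> they are NOT anagrams
Result: 0

0


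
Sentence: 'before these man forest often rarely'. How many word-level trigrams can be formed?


Word trigrams from [6] words:
  Trigram 1: (before these man)
  Trigram 2: (these man forest)
  Trigram 3: (man forest often)
  Trigram 4: (forest often rarely)
Total word trigrams: 6 - 2 = 4

4


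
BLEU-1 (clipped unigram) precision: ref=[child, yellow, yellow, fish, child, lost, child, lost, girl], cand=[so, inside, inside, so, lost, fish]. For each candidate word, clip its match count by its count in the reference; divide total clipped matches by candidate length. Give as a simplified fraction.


Reference word counts: {'child': 3, 'fish': 1, 'girl': 1, 'lost': 2, 'yellow': 2}
Checking each candidate word (with clipping):
  'so' -> not in reference -> no match (matches: 0)
  'inside' -> not in reference -> no match (matches: 0)
  'inside' -> not in reference -> no match (matches: 0)
  'so' -> not in reference -> no match (matches: 0)
  'lost' -> in reference (ref count 2, used 1/2) -> match (matches: 1)
  'fish' -> in reference (ref count 1, used 1/1) -> match (matches: 2)
Clipped matches: 2, Candidate length: 6
Precision = 2/6 = 1/3

1/3


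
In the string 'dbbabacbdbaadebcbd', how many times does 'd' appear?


Scanning 'dbbabacbdbaadebcbd' for 'd':
  Position 0: 'd' -> MATCH (count: 1)
  Position 8: 'd' -> MATCH (count: 2)
  Position 12: 'd' -> MATCH (count: 3)
  Position 17: 'd' -> MATCH (count: 4)
Total occurrences of 'd': 4

4


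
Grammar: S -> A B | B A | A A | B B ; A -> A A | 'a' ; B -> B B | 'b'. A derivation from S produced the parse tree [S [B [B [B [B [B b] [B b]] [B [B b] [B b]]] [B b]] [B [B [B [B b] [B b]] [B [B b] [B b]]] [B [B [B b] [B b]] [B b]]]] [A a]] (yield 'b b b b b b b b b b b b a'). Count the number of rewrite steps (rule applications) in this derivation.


Every bracketed nonterminal node [X ...] in the tree is produced by exactly one rule application.
Reading the tree off as a leftmost derivation:
  Step 1: S  =>  B A   (applied S -> B A)
  Step 2: B A  =>  B B A   (applied B -> B B)
  Step 3: B B A  =>  B B B A   (applied B -> B B)
  Step 4: B B B A  =>  B B B B A   (applied B -> B B)
  Step 5: B B B B A  =>  B B B B B A   (applied B -> B B)
  Step 6: B B B B B A  =>  b B B B B A   (applied B -> b)
  Step 7: b B B B B A  =>  b b B B B A   (applied B -> b)
  Step 8: b b B B B A  =>  b b B B B B A   (applied B -> B B)
  Step 9: b b B B B B A  =>  b b b B B B A   (applied B -> b)
  Step 10: b b b B B B A  =>  b b b b B B A   (applied B -> b)
  Step 11: b b b b B B A  =>  b b b b b B A   (applied B -> b)
  Step 12: b b b b b B A  =>  b b b b b B B A   (applied B -> B B)
  Step 13: b b b b b B B A  =>  b b b b b B B B A   (applied B -> B B)
  Step 14: b b b b b B B B A  =>  b b b b b B B B B A   (applied B -> B B)
  Step 15: b b b b b B B B B A  =>  b b b b b b B B B A   (applied B -> b)
  Step 16: b b b b b b B B B A  =>  b b b b b b b B B A   (applied B -> b)
  Step 17: b b b b b b b B B A  =>  b b b b b b b B B B A   (applied B -> B B)
  Step 18: b b b b b b b B B B A  =>  b b b b b b b b B B A   (applied B -> b)
  Step 19: b b b b b b b b B B A  =>  b b b b b b b b b B A   (applied B -> b)
  Step 20: b b b b b b b b b B A  =>  b b b b b b b b b B B A   (applied B -> B B)
  Step 21: b b b b b b b b b B B A  =>  b b b b b b b b b B B B A   (applied B -> B B)
  Step 22: b b b b b b b b b B B B A  =>  b b b b b b b b b b B B A   (applied B -> b)
  Step 23: b b b b b b b b b b B B A  =>  b b b b b b b b b b b B A   (applied B -> b)
  Step 24: b b b b b b b b b b b B A  =>  b b b b b b b b b b b b A   (applied B -> b)
  Step 25: b b b b b b b b b b b b A  =>  b b b b b b b b b b b b a   (applied A -> a)
Final yield: b b b b b b b b b b b b a
Total rewrite steps: 25

25


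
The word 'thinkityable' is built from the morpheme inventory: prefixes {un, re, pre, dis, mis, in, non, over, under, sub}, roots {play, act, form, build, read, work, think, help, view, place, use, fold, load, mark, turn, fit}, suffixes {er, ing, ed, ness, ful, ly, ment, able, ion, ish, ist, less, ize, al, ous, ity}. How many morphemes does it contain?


Segmenting 'thinkityable' against the inventory:
  'think' -> root (morpheme 1)
  'ity' -> suffix (morpheme 2)
  'able' -> suffix (morpheme 3)
Total morphemes: 3

3


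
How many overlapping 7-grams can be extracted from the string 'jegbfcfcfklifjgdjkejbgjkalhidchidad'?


String 'jegbfcfcfklifjgdjkejbgjkalhidchidad' has length L = 35.
Number of overlapping n-grams = L - n + 1
Substituting: 35 - 7 + 1 = 29

29


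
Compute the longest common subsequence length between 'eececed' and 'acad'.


DP table for LCS of 'eececed' and 'acad':
       a  c  a  d
    0  0  0  0  0
  e 0  0  0  0  0
  e 0  0  0  0  0
  c 0  0  1  1  1
  e 0  0  1  1  1
  c 0  0  1  1  1
  e 0  0  1  1  1
  d 0  0  1  1  2
LCS: 'cd'
LCS length = 2

2


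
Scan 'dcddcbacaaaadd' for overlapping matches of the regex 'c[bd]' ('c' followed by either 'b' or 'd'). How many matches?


Pattern: c[bd] means 'c' followed by either 'b' or 'd'.
Scanning 'dcddcbacaaaadd' position-by-position:
  Pos 0: window 'dc' -> no
  Pos 1: window 'cd' -> MATCH
  Pos 2: window 'dd' -> no
  Pos 3: window 'dc' -> no
  Pos 4: window 'cb' -> MATCH
  Pos 5: window 'ba' -> no
  Pos 6: window 'ac' -> no
  Pos 7: window 'ca' -> no
  Pos 8: window 'aa' -> no
  Pos 9: window 'aa' -> no
  Pos 10: window 'aa' -> no
  Pos 11: window 'ad' -> no
  Pos 12: window 'dd' -> no
  Pos 13: window 'd' -> no
Total matches: 2

2


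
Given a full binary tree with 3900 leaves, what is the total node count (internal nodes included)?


Leaf nodes (terminals): 3900
Internal nodes = n - 1 = 3900 - 1 = 3899
Total = leaves + internal = 3900 + 3899 = 7799

7799


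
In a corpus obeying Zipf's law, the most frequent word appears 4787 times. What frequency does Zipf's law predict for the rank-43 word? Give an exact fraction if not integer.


Zipf's law: freq(rank) = f1 / rank
f1 = 4787, rank = 43
freq = 4787 / 43
GCD(4787, 43) = 1
Simplified: 4787/43

4787/43


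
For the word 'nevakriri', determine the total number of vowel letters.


Scanning each character of 'nevakriri':
  Position 1: 'n' -> consonant (running count: 0)
  Position 2: 'e' -> vowel (running count: 1)
  Position 3: 'v' -> consonant (running count: 1)
  Position 4: 'a' -> vowel (running count: 2)
  Position 5: 'k' -> consonant (running count: 2)
  Position 6: 'r' -> consonant (running count: 2)
  Position 7: 'i' -> vowel (running count: 3)
  Position 8: 'r' -> consonant (running count: 3)
  Position 9: 'i' -> vowel (running count: 4)
Total vowels: 4

4


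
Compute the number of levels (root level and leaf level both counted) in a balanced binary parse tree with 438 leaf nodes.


In a balanced binary tree with n leaves the deepest leaf is ceil(log2(n)) edges below the root,
so counting node levels inclusive of root and leaves gives ceil(log2(n)) + 1 levels.
log2(438) = 8.7748
ceil(8.7748) = 9
levels = 9 + 1 = 10

10


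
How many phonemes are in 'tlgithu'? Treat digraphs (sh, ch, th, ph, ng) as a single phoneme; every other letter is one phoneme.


Parsing 'tlgithu' greedily, digraphs first:
  't' -> consonant phoneme (phonemes so far: 1)
  'l' -> consonant phoneme (phonemes so far: 2)
  'g' -> consonant phoneme (phonemes so far: 3)
  'i' -> vowel phoneme (phonemes so far: 4)
  'th' -> digraph (1 consonant phoneme) (phonemes so far: 5)
  'u' -> vowel phoneme (phonemes so far: 6)
Total phonemes: 6

6


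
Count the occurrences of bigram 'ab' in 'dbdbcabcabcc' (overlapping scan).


Scanning 'dbdbcabcabcc' for bigram 'ab':
  Position 0: 'db' -> no
  Position 1: 'bd' -> no
  Position 2: 'db' -> no
  Position 3: 'bc' -> no
  Position 4: 'ca' -> no
  Position 5: 'ab' -> MATCH
  Position 6: 'bc' -> no
  Position 7: 'ca' -> no
  Position 8: 'ab' -> MATCH
  Position 9: 'bc' -> no
  Position 10: 'cc' -> no
Total matches: 2

2


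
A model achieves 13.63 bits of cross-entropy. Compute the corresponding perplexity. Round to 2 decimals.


Perplexity formula: PP = 2^H
H = 13.63
PP = 2^13.63
Decompose: 2^13.63 = 2^13 * 2^0.63
2^13 = 8192, 2^0.63 ~ 1.5475650
PP ~ 8192 * 1.5475650 = 12677.6524800
Rounded to 2 decimals: 12677.65

12677.65


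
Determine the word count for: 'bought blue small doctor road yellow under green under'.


Counting words by splitting on spaces:
  Word 1: 'bought'
  Word 2: 'blue'
  Word 3: 'small'
  Word 4: 'doctor'
  Word 5: 'road'
  Word 6: 'yellow'
  Word 7: 'under'
  Word 8: 'green'
  Word 9: 'under'
Total words: 9

9


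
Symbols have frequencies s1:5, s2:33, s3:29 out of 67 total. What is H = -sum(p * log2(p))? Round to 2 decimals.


Computing entropy H = -sum(p_i * log2(p_i)):
  s1: p = 5/67 = 0.0746, -p*log2(p) = 0.2794
  s2: p = 33/67 = 0.4925, -p*log2(p) = 0.5032
  s3: p = 29/67 = 0.4328, -p*log2(p) = 0.5229
H = sum of terms = 1.3055
Rounded to 2 decimals: 1.31

1.31


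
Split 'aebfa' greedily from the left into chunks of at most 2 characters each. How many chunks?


'aebfa' has 5 characters.
Chunking with max size 2:
  Chunk 1: 'ae' (positions 0-1)
  Chunk 2: 'bf' (positions 2-3)
  Chunk 3: 'a' (positions 4-4)
Total chunks: ceil(5 / 2) = 3

3


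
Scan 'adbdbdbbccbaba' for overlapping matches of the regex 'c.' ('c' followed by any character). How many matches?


Pattern: c. means 'c' followed by any character.
Scanning 'adbdbdbbccbaba' position-by-position:
  Pos 0: window 'ad' -> no
  Pos 1: window 'db' -> no
  Pos 2: window 'bd' -> no
  Pos 3: window 'db' -> no
  Pos 4: window 'bd' -> no
  Pos 5: window 'db' -> no
  Pos 6: window 'bb' -> no
  Pos 7: window 'bc' -> no
  Pos 8: window 'cc' -> MATCH
  Pos 9: window 'cb' -> MATCH
  Pos 10: window 'ba' -> no
  Pos 11: window 'ab' -> no
  Pos 12: window 'ba' -> no
  Pos 13: window 'a' -> no
Total matches: 2

2


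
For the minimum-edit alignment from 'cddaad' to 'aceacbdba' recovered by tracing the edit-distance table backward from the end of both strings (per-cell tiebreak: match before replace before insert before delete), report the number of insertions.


Edit distance = 7. Backtracking from cell (6, 9) with preference match > replace > insert > delete,
then listing the resulting alignment 'cddaad' -> 'aceacbdba' left to right:
  Step 1: insert 'a' [insertion #1]
  Step 2: keep 'c'
  Step 3: replace d->e
  Step 4: replace d->a
  Step 5: replace a->c
  Step 6: replace a->b
  Step 7: keep 'd'
  Step 8: insert 'b' [insertion #2]
  Step 9: insert 'a' [insertion #3]
Total insertions: 3

3


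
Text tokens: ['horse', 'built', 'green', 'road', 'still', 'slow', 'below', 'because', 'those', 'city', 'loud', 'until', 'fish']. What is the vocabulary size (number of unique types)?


Listing all tokens and tracking unique types:
  Token 1: 'horse' -> NEW (unique so far: 1)
  Token 2: 'built' -> NEW (unique so far: 2)
  Token 3: 'green' -> NEW (unique so far: 3)
  Token 4: 'road' -> NEW (unique so far: 4)
  Token 5: 'still' -> NEW (unique so far: 5)
  Token 6: 'slow' -> NEW (unique so far: 6)
  Token 7: 'below' -> NEW (unique so far: 7)
  Token 8: 'because' -> NEW (unique so far: 8)
  Token 9: 'those' -> NEW (unique so far: 9)
  Token 10: 'city' -> NEW (unique so far: 10)
  Token 11: 'loud' -> NEW (unique so far: 11)
  Token 12: 'until' -> NEW (unique so far: 12)
  Token 13: 'fish' -> NEW (unique so far: 13)
Unique types: ('because', 'below', 'built', 'city', 'fish', 'green', 'horse', 'loud', 'road', 'slow', 'still', 'those', 'until')
Vocabulary size: 13

13


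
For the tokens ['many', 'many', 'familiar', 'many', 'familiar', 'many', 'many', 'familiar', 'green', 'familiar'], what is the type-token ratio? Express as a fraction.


Tokens: 10
Unique types: ('familiar', 'green', 'many') = 3
TTR = 3/10
Already in lowest terms.

3/10


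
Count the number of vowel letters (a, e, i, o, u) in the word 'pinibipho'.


Scanning each character of 'pinibipho':
  Position 1: 'p' -> consonant (running count: 0)
  Position 2: 'i' -> vowel (running count: 1)
  Position 3: 'n' -> consonant (running count: 1)
  Position 4: 'i' -> vowel (running count: 2)
  Position 5: 'b' -> consonant (running count: 2)
  Position 6: 'i' -> vowel (running count: 3)
  Position 7: 'p' -> consonant (running count: 3)
  Position 8: 'h' -> consonant (running count: 3)
  Position 9: 'o' -> vowel (running count: 4)
Total vowels: 4

4


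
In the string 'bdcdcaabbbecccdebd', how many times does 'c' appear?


Scanning 'bdcdcaabbbecccdebd' for 'c':
  Position 2: 'c' -> MATCH (count: 1)
  Position 4: 'c' -> MATCH (count: 2)
  Position 11: 'c' -> MATCH (count: 3)
  Position 12: 'c' -> MATCH (count: 4)
  Position 13: 'c' -> MATCH (count: 5)
Total occurrences of 'c': 5

5


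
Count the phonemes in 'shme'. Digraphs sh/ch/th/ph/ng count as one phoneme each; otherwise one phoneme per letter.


Parsing 'shme' greedily, digraphs first:
  'sh' -> digraph (1 consonant phoneme) (phonemes so far: 1)
  'm' -> consonant phoneme (phonemes so far: 2)
  'e' -> vowel phoneme (phonemes so far: 3)
Total phonemes: 3

3


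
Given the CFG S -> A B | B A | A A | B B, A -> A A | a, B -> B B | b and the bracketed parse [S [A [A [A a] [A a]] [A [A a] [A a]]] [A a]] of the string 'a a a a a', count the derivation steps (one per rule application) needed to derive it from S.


Every bracketed nonterminal node [X ...] in the tree is produced by exactly one rule application.
Reading the tree off as a leftmost derivation:
  Step 1: S  =>  A A   (applied S -> A A)
  Step 2: A A  =>  A A A   (applied A -> A A)
  Step 3: A A A  =>  A A A A   (applied A -> A A)
  Step 4: A A A A  =>  a A A A   (applied A -> a)
  Step 5: a A A A  =>  a a A A   (applied A -> a)
  Step 6: a a A A  =>  a a A A A   (applied A -> A A)
  Step 7: a a A A A  =>  a a a A A   (applied A -> a)
  Step 8: a a a A A  =>  a a a a A   (applied A -> a)
  Step 9: a a a a A  =>  a a a a a   (applied A -> a)
Final yield: a a a a a
Total rewrite steps: 9

9


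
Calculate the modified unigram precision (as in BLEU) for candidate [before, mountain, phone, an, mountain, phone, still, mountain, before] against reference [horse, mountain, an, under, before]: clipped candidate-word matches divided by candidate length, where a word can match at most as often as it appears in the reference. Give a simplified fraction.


Reference word counts: {'an': 1, 'before': 1, 'horse': 1, 'mountain': 1, 'under': 1}
Checking each candidate word (with clipping):
  'before' -> in reference (ref count 1, used 1/1) -> match (matches: 1)
  'mountain' -> in reference (ref count 1, used 1/1) -> match (matches: 2)
  'phone' -> not in reference -> no match (matches: 2)
  'an' -> in reference (ref count 1, used 1/1) -> match (matches: 3)
  'mountain' -> ref count 1 already used up (1/1) -> clipped, no match (matches: 3)
  'phone' -> not in reference -> no match (matches: 3)
  'still' -> not in reference -> no match (matches: 3)
  'mountain' -> ref count 1 already used up (1/1) -> clipped, no match (matches: 3)
  'before' -> ref count 1 already used up (1/1) -> clipped, no match (matches: 3)
Clipped matches: 3, Candidate length: 9
Precision = 3/9 = 1/3

1/3


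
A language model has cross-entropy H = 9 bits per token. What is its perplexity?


Perplexity formula: PP = 2^H
H = 9
PP = 2^9
PP = 2^9 = 512

512


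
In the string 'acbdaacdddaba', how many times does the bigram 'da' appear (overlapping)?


Scanning 'acbdaacdddaba' for bigram 'da':
  Position 0: 'ac' -> no
  Position 1: 'cb' -> no
  Position 2: 'bd' -> no
  Position 3: 'da' -> MATCH
  Position 4: 'aa' -> no
  Position 5: 'ac' -> no
  Position 6: 'cd' -> no
  Position 7: 'dd' -> no
  Position 8: 'dd' -> no
  Position 9: 'da' -> MATCH
  Position 10: 'ab' -> no
  Position 11: 'ba' -> no
Total matches: 2

2


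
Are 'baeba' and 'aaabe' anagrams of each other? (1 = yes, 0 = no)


Sort characters of 'baeba': 'aabbe'
Sort characters of 'aaabe': 'aaabe'
Sorted forms differ -> they are NOT anagrams
Result: 0

0


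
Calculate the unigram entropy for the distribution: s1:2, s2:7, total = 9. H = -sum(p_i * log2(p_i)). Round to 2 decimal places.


Computing entropy H = -sum(p_i * log2(p_i)):
  s1: p = 2/9 = 0.2222, -p*log2(p) = 0.4822
  s2: p = 7/9 = 0.7778, -p*log2(p) = 0.2820
H = sum of terms = 0.7642
Rounded to 2 decimals: 0.76

0.76


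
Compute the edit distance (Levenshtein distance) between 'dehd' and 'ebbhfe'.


Building DP table for s1='dehd' (len 4) and s2='ebbhfe' (len 6):
       e  b  b  h  f  e
    0  1  2  3  4  5  6
  d 1  1  2  3  4  5  6
  e 2  1  2  3  4  5  5
  h 3  2  2  3  3  4  5
  d 4  3  3  3  4  4  5
Edit distance = dp[4][6] = 5

5


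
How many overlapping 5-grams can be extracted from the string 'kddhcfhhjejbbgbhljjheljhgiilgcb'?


String 'kddhcfhhjejbbgbhljjheljhgiilgcb' has length L = 31.
Number of overlapping n-grams = L - n + 1
Substituting: 31 - 5 + 1 = 27

27


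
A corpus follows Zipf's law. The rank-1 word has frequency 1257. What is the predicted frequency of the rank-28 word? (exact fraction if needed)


Zipf's law: freq(rank) = f1 / rank
f1 = 1257, rank = 28
freq = 1257 / 28
GCD(1257, 28) = 1
Simplified: 1257/28

1257/28


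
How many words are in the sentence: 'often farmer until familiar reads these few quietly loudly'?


Counting words by splitting on spaces:
  Word 1: 'often'
  Word 2: 'farmer'
  Word 3: 'until'
  Word 4: 'familiar'
  Word 5: 'reads'
  Word 6: 'these'
  Word 7: 'few'
  Word 8: 'quietly'
  Word 9: 'loudly'
Total words: 9

9


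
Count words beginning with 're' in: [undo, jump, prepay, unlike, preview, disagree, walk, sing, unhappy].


Checking each word for prefix 're':
  'undo' -> no (count: 0)
  'jump' -> no (count: 0)
  'prepay' -> no (count: 0)
  'unlike' -> no (count: 0)
  'preview' -> no (count: 0)
  'disagree' -> no (count: 0)
  'walk' -> no (count: 0)
  'sing' -> no (count: 0)
  'unhappy' -> no (count: 0)
Total with prefix 're': 0

0


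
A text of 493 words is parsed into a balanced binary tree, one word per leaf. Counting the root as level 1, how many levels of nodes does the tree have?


In a balanced binary tree with n leaves the deepest leaf is ceil(log2(n)) edges below the root,
so counting node levels inclusive of root and leaves gives ceil(log2(n)) + 1 levels.
log2(493) = 8.9454
ceil(8.9454) = 9
levels = 9 + 1 = 10

10
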